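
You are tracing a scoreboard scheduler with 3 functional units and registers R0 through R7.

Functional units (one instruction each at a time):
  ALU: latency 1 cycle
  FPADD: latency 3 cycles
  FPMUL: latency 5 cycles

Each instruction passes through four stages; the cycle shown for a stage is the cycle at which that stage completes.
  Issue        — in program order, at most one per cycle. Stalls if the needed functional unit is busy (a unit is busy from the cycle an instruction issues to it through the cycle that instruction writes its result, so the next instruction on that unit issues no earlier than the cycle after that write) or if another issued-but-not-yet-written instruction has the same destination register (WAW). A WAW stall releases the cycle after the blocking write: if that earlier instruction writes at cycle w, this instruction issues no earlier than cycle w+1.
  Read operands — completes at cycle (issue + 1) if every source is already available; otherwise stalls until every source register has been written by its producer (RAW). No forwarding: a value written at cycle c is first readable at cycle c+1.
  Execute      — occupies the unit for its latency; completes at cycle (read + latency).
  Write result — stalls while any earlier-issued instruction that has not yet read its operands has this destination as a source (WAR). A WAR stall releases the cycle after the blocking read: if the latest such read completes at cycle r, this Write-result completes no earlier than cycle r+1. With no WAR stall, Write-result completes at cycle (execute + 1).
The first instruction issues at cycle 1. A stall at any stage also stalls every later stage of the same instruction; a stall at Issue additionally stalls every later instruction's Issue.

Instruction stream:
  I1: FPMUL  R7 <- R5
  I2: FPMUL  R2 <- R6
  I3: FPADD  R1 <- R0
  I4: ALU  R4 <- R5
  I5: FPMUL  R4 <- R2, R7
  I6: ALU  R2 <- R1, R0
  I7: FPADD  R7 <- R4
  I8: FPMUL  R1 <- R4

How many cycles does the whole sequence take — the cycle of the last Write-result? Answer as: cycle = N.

c1: I1 dispatched to FPMUL
c2: I1 operands ready
c7: I1 complete
c8: R7←I1
c9: I2 dispatched to FPMUL
c10: I2 operands ready, I3 dispatched to FPADD
c11: I3 operands ready, I4 dispatched to ALU
c12: I4 operands ready
c13: I4 complete
c14: I3 complete, R4←I4
c15: I2 complete, R1←I3
c16: R2←I2
c17: I5 dispatched to FPMUL
c18: I5 operands ready, I6 dispatched to ALU
c19: I6 operands ready, I7 dispatched to FPADD
c20: I6 complete
c21: R2←I6
c23: I5 complete
c24: R4←I5
c25: I7 operands ready, I8 dispatched to FPMUL
c26: I8 operands ready
c28: I7 complete
c29: R7←I7
c31: I8 complete
c32: R1←I8

cycle = 32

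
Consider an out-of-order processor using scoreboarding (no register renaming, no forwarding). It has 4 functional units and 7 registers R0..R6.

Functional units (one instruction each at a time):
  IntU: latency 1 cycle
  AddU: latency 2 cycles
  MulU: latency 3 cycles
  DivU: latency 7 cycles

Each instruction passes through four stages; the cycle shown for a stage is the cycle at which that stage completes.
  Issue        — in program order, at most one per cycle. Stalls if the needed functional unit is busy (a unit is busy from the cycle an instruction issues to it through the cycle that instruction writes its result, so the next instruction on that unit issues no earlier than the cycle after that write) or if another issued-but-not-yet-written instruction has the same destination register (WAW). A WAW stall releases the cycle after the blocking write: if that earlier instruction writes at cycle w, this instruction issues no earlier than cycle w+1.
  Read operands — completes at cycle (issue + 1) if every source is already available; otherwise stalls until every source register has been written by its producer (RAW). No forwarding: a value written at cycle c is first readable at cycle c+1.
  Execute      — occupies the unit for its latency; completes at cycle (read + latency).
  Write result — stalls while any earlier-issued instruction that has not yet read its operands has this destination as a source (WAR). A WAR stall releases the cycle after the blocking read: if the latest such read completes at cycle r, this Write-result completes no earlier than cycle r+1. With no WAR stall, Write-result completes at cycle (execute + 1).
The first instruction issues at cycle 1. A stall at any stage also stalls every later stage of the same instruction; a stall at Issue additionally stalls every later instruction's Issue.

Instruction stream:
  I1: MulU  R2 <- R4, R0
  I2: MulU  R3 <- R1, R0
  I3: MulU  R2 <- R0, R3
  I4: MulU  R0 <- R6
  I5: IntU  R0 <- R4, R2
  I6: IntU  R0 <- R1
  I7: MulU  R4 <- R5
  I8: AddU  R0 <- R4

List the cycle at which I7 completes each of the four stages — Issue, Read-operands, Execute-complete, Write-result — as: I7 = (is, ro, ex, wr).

I7 = (30, 31, 34, 35)

c1: issue I1 (MulU)
c2: I1 read-ops
c5: I1 finished on MulU
c6: I1→R2
c7: issue I2 (MulU)
c8: I2 read-ops
c11: I2 finished on MulU
c12: I2→R3
c13: issue I3 (MulU)
c14: I3 read-ops
c17: I3 finished on MulU
c18: I3→R2
c19: issue I4 (MulU)
c20: I4 read-ops
c23: I4 finished on MulU
c24: I4→R0
c25: issue I5 (IntU)
c26: I5 read-ops
c27: I5 finished on IntU
c28: I5→R0
c29: issue I6 (IntU)
c30: I6 read-ops, issue I7 (MulU)
c31: I6 finished on IntU, I7 read-ops
c32: I6→R0
c33: issue I8 (AddU)
c34: I7 finished on MulU
c35: I7→R4
c36: I8 read-ops
c38: I8 finished on AddU
c39: I8→R0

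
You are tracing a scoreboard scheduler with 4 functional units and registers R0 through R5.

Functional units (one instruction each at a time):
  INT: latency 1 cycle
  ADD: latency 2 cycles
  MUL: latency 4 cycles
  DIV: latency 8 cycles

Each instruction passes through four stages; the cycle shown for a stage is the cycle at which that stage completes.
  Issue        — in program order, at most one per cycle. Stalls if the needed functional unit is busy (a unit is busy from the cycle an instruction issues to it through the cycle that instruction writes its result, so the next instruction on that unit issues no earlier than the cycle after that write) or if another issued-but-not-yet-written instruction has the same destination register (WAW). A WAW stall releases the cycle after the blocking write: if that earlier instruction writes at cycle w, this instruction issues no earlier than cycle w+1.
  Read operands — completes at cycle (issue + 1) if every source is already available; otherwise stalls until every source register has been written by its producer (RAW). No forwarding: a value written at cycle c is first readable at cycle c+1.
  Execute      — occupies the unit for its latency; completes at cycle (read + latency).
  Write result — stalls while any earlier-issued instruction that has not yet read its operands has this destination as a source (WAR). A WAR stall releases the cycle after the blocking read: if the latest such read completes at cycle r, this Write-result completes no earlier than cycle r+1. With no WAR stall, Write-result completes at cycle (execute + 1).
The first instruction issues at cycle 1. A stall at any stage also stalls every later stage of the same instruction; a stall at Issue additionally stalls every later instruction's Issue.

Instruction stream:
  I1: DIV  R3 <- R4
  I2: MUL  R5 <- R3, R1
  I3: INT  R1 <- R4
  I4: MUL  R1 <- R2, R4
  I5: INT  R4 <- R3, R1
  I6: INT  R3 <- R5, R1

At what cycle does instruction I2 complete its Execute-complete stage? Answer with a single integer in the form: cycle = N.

cycle = 16

t=1  I1 issues→DIV
t=2  I1 reads, I2 issues→MUL
t=3  I3 issues→INT
t=4  I3 reads
t=5  I3 exec-done
t=10  I1 exec-done
t=11  I1 writes R3
t=12  I2 reads
t=13  I3 writes R1
t=16  I2 exec-done
t=17  I2 writes R5
t=18  I4 issues→MUL
t=19  I4 reads, I5 issues→INT
t=23  I4 exec-done
t=24  I4 writes R1
t=25  I5 reads
t=26  I5 exec-done
t=27  I5 writes R4
t=28  I6 issues→INT
t=29  I6 reads
t=30  I6 exec-done
t=31  I6 writes R3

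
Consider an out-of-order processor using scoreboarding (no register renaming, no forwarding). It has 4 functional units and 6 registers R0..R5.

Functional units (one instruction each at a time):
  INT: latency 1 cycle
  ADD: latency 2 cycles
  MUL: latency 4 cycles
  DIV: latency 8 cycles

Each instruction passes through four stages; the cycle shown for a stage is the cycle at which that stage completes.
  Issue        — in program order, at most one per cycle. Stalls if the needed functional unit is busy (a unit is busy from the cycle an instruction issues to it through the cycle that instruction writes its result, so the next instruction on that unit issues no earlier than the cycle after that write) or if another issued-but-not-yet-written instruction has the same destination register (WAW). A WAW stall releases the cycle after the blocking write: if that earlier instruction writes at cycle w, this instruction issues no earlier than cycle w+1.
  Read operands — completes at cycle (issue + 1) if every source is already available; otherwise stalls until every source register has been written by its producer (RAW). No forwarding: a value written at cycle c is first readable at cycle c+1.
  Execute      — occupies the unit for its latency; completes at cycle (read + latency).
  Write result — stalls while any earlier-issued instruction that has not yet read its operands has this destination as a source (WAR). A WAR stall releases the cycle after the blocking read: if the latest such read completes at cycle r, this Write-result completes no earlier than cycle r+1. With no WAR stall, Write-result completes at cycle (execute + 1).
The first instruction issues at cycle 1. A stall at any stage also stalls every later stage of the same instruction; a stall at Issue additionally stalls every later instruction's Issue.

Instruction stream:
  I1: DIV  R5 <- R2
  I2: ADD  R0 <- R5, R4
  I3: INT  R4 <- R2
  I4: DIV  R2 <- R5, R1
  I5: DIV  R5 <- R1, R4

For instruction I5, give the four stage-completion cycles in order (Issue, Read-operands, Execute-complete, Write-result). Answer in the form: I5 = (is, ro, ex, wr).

  I1 | 1 | 2 | 10 | 11
  I2 | 2 | 12 | 14 | 15   RAW R5: wait I1 write@11
  I3 | 3 | 4 | 5 | 13   WAR R4: wait I2 read@12
  I4 | 12 | 13 | 21 | 22   struct: DIV busy until I1 writes@11
  I5 | 23 | 24 | 32 | 33   struct: DIV busy until I4 writes@22

I5 = (23, 24, 32, 33)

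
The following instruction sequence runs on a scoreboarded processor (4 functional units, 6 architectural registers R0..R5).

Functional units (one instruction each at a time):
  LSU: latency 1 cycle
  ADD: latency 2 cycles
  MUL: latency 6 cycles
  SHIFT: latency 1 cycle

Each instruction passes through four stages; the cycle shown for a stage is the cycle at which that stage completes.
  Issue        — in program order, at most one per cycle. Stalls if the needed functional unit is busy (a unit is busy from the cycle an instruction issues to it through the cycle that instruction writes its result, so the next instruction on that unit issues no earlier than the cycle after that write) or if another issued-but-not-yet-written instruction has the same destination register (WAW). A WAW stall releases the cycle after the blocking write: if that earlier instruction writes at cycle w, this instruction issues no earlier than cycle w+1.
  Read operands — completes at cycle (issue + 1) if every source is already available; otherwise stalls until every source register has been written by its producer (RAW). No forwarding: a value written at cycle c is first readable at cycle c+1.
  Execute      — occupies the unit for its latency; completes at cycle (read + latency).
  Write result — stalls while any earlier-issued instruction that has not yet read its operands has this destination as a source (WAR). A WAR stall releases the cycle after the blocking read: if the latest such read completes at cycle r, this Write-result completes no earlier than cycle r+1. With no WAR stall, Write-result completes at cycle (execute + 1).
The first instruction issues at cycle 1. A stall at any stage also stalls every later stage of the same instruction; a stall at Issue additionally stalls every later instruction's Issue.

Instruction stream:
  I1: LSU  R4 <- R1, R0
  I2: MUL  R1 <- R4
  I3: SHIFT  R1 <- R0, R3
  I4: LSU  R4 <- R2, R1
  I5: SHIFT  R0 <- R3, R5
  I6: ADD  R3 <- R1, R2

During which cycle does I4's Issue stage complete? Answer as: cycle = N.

I1 -> (1, 2, 3, 4)
I2 -> (2, 5, 11, 12)  // RAW R4: wait I1 write@4
I3 -> (13, 14, 15, 16)  // WAW R1: wait I2 write@12
I4 -> (14, 17, 18, 19)  // RAW R1: wait I3 write@16
I5 -> (17, 18, 19, 20)  // struct: SHIFT busy until I3 writes@16
I6 -> (18, 19, 21, 22)

cycle = 14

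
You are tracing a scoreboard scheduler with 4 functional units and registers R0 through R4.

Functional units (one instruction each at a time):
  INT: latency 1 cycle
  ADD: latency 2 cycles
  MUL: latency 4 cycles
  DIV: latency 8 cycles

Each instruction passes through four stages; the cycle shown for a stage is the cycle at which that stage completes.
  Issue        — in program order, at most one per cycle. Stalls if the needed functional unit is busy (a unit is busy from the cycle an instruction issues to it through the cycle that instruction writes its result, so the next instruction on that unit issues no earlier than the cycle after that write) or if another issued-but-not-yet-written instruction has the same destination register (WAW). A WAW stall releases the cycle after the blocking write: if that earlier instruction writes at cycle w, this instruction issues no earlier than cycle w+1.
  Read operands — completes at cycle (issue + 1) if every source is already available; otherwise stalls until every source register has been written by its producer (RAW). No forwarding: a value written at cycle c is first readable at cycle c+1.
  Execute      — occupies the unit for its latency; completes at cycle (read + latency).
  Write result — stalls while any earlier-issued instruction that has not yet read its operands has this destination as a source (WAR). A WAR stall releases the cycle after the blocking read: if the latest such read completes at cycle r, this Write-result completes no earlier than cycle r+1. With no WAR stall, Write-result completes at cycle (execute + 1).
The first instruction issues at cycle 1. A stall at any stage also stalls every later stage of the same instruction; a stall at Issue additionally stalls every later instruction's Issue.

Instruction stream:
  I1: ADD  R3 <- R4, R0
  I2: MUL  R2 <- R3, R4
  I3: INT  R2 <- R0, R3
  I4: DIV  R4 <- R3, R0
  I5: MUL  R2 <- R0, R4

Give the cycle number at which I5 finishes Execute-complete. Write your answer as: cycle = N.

cycle = 28

I1 -> (1, 2, 4, 5)
I2 -> (2, 6, 10, 11)  // RAW R3: wait I1 write@5
I3 -> (12, 13, 14, 15)  // WAW R2: wait I2 write@11
I4 -> (13, 14, 22, 23)
I5 -> (16, 24, 28, 29)  // WAW R2: wait I3 write@15, RAW R4: wait I4 write@23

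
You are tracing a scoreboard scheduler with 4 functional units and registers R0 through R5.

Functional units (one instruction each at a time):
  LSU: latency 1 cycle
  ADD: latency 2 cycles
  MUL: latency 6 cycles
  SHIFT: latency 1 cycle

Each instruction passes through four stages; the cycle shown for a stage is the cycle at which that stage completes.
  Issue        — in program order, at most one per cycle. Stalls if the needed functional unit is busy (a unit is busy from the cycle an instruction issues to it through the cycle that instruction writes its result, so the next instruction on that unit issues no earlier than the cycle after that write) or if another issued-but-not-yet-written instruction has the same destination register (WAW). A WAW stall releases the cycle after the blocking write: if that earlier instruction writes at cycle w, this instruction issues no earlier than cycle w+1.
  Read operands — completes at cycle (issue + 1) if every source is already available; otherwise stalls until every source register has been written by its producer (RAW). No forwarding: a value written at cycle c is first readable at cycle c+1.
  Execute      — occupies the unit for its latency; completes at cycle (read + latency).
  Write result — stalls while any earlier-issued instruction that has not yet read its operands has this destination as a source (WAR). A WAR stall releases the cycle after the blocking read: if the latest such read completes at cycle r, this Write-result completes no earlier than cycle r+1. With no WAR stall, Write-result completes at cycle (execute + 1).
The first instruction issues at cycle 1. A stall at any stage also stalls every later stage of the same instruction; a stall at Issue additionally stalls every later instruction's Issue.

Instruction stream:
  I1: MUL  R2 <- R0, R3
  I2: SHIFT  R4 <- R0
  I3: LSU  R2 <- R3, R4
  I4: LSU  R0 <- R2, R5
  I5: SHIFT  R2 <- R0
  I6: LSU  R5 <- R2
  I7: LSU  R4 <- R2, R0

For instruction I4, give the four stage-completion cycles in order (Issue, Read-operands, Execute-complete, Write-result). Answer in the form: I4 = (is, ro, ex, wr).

I4 = (14, 15, 16, 17)

t=1  I1 dispatched to MUL
t=2  I1 operands ready; I2 dispatched to SHIFT
t=3  I2 operands ready
t=4  I2 complete
t=5  R4←I2
t=8  I1 complete
t=9  R2←I1
t=10  I3 dispatched to LSU
t=11  I3 operands ready
t=12  I3 complete
t=13  R2←I3
t=14  I4 dispatched to LSU
t=15  I4 operands ready; I5 dispatched to SHIFT
t=16  I4 complete
t=17  R0←I4
t=18  I5 operands ready; I6 dispatched to LSU
t=19  I5 complete
t=20  R2←I5
t=21  I6 operands ready
t=22  I6 complete
t=23  R5←I6
t=24  I7 dispatched to LSU
t=25  I7 operands ready
t=26  I7 complete
t=27  R4←I7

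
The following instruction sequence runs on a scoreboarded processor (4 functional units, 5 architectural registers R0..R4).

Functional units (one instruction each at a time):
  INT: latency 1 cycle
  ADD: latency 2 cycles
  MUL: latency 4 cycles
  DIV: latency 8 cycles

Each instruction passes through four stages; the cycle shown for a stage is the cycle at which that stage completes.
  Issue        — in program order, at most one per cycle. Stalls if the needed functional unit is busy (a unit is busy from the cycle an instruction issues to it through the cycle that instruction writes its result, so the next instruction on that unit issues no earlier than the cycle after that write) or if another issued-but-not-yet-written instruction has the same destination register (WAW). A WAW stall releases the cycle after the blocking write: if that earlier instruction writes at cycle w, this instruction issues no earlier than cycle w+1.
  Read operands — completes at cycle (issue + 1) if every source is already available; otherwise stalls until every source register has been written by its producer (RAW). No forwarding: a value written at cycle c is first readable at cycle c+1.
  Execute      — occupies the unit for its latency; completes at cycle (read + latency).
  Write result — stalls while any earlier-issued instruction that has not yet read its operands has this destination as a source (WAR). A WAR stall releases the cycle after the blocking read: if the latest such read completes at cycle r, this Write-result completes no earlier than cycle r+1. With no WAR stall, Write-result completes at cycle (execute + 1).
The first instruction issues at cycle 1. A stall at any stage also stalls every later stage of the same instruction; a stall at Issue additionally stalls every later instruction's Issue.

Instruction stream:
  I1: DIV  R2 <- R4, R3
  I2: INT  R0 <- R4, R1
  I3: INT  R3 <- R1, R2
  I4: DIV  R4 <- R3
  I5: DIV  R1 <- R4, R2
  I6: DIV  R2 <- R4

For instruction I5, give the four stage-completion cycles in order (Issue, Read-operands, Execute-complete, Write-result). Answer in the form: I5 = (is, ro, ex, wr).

I5 = (25, 26, 34, 35)

I1: IS=1 RO=2 EX=10 WR=11
I2: IS=2 RO=3 EX=4 WR=5
I3: IS=6 RO=12 EX=13 WR=14  [struct: INT busy until I2 writes@5; RAW R2: wait I1 write@11]
I4: IS=12 RO=15 EX=23 WR=24  [struct: DIV busy until I1 writes@11; RAW R3: wait I3 write@14]
I5: IS=25 RO=26 EX=34 WR=35  [struct: DIV busy until I4 writes@24]
I6: IS=36 RO=37 EX=45 WR=46  [struct: DIV busy until I5 writes@35]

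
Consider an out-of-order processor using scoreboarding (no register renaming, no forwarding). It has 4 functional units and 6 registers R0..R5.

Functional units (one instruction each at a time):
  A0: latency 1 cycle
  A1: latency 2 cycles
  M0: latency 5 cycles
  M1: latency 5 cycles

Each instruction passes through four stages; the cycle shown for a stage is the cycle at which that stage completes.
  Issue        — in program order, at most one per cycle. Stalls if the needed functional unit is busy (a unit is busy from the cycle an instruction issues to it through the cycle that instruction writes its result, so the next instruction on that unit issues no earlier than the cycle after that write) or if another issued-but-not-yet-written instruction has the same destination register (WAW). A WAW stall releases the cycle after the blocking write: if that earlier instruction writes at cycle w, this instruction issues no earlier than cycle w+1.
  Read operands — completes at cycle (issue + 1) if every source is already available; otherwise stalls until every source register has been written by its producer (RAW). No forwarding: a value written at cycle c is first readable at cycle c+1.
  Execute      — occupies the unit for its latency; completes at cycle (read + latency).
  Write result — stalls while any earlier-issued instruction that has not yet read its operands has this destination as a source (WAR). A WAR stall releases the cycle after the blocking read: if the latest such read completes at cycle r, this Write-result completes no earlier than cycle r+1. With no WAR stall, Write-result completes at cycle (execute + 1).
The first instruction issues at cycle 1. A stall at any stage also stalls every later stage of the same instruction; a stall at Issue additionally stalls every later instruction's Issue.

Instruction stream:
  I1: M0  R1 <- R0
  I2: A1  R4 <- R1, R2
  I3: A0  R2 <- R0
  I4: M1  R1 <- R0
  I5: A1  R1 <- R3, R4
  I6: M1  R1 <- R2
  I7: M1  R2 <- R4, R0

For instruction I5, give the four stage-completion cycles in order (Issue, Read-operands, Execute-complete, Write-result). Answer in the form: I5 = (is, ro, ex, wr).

I1 -> (1, 2, 7, 8)
I2 -> (2, 9, 11, 12)  // RAW R1: wait I1 write@8
I3 -> (3, 4, 5, 10)  // WAR R2: wait I2 read@9
I4 -> (9, 10, 15, 16)  // WAW R1: wait I1 write@8
I5 -> (17, 18, 20, 21)  // WAW R1: wait I4 write@16
I6 -> (22, 23, 28, 29)  // WAW R1: wait I5 write@21
I7 -> (30, 31, 36, 37)  // struct: M1 busy until I6 writes@29

I5 = (17, 18, 20, 21)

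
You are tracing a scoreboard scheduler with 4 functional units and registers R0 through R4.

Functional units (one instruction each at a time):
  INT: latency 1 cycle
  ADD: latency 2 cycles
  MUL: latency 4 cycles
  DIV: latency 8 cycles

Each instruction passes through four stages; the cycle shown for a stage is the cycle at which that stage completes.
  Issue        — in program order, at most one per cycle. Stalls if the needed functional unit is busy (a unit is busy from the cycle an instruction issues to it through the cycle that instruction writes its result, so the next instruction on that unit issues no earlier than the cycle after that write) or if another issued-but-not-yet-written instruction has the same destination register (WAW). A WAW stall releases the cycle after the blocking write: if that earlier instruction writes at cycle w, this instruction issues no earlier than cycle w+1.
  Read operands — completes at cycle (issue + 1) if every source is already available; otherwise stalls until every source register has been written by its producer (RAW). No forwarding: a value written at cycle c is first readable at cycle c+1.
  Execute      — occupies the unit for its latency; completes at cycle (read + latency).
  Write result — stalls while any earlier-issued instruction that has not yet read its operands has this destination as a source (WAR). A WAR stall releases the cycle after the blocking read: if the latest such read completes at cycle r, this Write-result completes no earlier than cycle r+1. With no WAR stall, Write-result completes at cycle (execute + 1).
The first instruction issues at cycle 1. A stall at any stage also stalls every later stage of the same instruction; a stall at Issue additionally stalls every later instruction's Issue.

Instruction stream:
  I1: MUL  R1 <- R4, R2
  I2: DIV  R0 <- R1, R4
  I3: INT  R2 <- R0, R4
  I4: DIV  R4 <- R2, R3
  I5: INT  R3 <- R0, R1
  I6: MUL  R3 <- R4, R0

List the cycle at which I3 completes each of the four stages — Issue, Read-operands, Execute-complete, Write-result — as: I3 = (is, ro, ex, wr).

I3 = (3, 18, 19, 20)

I1: IS=1 RO=2 EX=6 WR=7
I2: IS=2 RO=8 EX=16 WR=17  [RAW R1: wait I1 write@7]
I3: IS=3 RO=18 EX=19 WR=20  [RAW R0: wait I2 write@17]
I4: IS=18 RO=21 EX=29 WR=30  [struct: DIV busy until I2 writes@17; RAW R2: wait I3 write@20]
I5: IS=21 RO=22 EX=23 WR=24  [struct: INT busy until I3 writes@20]
I6: IS=25 RO=31 EX=35 WR=36  [WAW R3: wait I5 write@24; RAW R4: wait I4 write@30]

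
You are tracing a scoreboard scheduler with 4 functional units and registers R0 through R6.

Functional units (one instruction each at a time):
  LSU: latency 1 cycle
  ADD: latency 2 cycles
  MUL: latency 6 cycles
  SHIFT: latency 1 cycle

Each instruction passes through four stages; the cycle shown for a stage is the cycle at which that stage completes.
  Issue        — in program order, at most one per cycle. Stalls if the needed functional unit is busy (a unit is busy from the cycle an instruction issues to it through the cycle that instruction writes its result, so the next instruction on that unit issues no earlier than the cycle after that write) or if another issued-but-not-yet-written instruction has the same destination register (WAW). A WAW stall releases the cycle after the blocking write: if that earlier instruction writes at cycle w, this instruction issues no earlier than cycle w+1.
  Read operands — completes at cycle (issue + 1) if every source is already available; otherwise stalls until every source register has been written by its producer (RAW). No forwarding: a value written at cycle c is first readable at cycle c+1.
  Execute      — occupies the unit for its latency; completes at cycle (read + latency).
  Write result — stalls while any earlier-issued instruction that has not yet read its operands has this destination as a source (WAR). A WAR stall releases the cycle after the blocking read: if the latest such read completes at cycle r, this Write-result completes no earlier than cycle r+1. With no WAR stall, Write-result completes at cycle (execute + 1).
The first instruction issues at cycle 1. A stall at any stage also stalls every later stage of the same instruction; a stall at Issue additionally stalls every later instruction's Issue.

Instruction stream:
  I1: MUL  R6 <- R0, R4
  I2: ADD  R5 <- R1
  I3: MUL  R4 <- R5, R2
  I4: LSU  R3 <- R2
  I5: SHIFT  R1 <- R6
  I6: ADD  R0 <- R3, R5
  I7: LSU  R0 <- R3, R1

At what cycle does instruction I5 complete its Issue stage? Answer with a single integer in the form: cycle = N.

cycle 1: issue I1 (MUL)
cycle 2: I1 read-ops | issue I2 (ADD)
cycle 3: I2 read-ops
cycle 5: I2 finished on ADD
cycle 6: I2→R5
cycle 8: I1 finished on MUL
cycle 9: I1→R6
cycle 10: issue I3 (MUL)
cycle 11: I3 read-ops | issue I4 (LSU)
cycle 12: I4 read-ops | issue I5 (SHIFT)
cycle 13: I4 finished on LSU | I5 read-ops | issue I6 (ADD)
cycle 14: I4→R3 | I5 finished on SHIFT
cycle 15: I5→R1 | I6 read-ops
cycle 17: I3 finished on MUL | I6 finished on ADD
cycle 18: I3→R4 | I6→R0
cycle 19: issue I7 (LSU)
cycle 20: I7 read-ops
cycle 21: I7 finished on LSU
cycle 22: I7→R0

cycle = 12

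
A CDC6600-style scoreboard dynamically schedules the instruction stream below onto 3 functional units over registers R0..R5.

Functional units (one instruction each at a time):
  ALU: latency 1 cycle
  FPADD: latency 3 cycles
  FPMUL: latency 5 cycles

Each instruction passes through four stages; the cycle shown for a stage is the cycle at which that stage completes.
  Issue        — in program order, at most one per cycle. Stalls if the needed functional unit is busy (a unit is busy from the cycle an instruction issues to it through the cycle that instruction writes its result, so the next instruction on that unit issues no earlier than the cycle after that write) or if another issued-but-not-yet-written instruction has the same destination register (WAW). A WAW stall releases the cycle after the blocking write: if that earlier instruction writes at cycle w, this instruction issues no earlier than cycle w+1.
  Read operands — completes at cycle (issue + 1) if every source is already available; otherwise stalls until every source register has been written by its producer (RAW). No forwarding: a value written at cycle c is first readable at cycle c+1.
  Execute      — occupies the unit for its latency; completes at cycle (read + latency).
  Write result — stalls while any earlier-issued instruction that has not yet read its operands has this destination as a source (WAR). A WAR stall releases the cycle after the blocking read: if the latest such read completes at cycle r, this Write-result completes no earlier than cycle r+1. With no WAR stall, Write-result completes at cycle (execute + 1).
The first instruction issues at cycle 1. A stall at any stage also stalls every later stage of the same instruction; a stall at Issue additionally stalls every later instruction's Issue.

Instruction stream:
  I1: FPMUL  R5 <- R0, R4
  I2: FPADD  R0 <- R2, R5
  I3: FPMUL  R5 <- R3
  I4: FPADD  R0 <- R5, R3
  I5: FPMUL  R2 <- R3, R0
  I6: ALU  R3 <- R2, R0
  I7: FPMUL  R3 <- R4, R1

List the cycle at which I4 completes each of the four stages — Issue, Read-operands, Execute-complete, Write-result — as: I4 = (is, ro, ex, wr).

I1  is:1  ro:2  ex:7  wr:8
I2  is:2  ro:9  ex:12  wr:13  — RAW R5: wait I1 write@8
I3  is:9  ro:10  ex:15  wr:16  — struct: FPMUL busy until I1 writes@8
I4  is:14  ro:17  ex:20  wr:21  — struct: FPADD busy until I2 writes@13, RAW R5: wait I3 write@16
I5  is:17  ro:22  ex:27  wr:28  — struct: FPMUL busy until I3 writes@16, RAW R0: wait I4 write@21
I6  is:18  ro:29  ex:30  wr:31  — RAW R2: wait I5 write@28
I7  is:32  ro:33  ex:38  wr:39  — WAW R3: wait I6 write@31

I4 = (14, 17, 20, 21)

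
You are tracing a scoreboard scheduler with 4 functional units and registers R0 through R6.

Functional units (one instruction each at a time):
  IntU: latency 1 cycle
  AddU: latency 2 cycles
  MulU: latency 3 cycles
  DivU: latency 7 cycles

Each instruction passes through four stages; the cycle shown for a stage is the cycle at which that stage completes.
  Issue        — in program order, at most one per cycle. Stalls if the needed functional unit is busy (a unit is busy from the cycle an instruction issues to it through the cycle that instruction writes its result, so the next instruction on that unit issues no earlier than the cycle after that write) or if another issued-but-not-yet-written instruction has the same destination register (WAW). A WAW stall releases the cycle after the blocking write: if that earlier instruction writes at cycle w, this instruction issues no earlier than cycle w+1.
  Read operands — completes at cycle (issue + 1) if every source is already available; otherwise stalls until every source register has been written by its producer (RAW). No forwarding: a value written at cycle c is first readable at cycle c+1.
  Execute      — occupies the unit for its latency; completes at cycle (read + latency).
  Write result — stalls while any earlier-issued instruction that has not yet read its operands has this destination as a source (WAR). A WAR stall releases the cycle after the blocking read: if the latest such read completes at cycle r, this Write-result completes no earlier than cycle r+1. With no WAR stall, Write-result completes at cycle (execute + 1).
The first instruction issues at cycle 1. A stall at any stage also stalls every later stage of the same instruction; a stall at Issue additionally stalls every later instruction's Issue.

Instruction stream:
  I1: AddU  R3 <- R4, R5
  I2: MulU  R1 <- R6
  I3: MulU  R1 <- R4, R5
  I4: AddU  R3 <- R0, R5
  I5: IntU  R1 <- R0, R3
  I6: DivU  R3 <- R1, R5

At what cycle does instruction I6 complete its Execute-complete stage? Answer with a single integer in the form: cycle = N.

cycle = 25

cycle 1: I1→AddU
cycle 2: I1 RO | I2→MulU
cycle 3: I2 RO
cycle 4: I1 EX
cycle 5: I1 WR R3
cycle 6: I2 EX
cycle 7: I2 WR R1
cycle 8: I3→MulU
cycle 9: I3 RO | I4→AddU
cycle 10: I4 RO
cycle 12: I3 EX | I4 EX
cycle 13: I3 WR R1 | I4 WR R3
cycle 14: I5→IntU
cycle 15: I5 RO | I6→DivU
cycle 16: I5 EX
cycle 17: I5 WR R1
cycle 18: I6 RO
cycle 25: I6 EX
cycle 26: I6 WR R3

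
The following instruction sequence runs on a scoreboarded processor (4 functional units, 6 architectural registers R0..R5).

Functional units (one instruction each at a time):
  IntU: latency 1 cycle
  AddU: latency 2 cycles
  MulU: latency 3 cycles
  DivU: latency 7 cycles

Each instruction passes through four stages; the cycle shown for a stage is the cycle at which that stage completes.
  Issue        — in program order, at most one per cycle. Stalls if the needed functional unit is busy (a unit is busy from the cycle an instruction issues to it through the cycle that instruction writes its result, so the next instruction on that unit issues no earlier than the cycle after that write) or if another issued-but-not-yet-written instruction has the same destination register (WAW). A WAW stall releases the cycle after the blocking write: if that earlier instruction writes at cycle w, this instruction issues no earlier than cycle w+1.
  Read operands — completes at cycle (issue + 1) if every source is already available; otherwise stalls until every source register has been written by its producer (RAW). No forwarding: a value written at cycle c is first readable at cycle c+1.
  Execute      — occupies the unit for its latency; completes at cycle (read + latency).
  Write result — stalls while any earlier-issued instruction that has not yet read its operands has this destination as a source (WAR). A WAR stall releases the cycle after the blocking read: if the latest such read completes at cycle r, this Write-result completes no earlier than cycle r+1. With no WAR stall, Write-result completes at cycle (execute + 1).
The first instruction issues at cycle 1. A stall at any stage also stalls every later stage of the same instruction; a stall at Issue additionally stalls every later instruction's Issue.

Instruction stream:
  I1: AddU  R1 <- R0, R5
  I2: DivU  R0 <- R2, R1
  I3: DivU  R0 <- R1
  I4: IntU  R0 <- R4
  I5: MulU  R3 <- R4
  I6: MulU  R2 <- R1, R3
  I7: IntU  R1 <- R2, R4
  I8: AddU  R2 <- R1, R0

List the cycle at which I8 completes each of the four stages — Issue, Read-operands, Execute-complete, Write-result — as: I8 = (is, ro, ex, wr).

I8 = (38, 41, 43, 44)

c1: I1→AddU
c2: I1 RO; I2→DivU
c4: I1 EX
c5: I1 WR R1
c6: I2 RO
c13: I2 EX
c14: I2 WR R0
c15: I3→DivU
c16: I3 RO
c23: I3 EX
c24: I3 WR R0
c25: I4→IntU
c26: I4 RO; I5→MulU
c27: I4 EX; I5 RO
c28: I4 WR R0
c30: I5 EX
c31: I5 WR R3
c32: I6→MulU
c33: I6 RO; I7→IntU
c36: I6 EX
c37: I6 WR R2
c38: I7 RO; I8→AddU
c39: I7 EX
c40: I7 WR R1
c41: I8 RO
c43: I8 EX
c44: I8 WR R2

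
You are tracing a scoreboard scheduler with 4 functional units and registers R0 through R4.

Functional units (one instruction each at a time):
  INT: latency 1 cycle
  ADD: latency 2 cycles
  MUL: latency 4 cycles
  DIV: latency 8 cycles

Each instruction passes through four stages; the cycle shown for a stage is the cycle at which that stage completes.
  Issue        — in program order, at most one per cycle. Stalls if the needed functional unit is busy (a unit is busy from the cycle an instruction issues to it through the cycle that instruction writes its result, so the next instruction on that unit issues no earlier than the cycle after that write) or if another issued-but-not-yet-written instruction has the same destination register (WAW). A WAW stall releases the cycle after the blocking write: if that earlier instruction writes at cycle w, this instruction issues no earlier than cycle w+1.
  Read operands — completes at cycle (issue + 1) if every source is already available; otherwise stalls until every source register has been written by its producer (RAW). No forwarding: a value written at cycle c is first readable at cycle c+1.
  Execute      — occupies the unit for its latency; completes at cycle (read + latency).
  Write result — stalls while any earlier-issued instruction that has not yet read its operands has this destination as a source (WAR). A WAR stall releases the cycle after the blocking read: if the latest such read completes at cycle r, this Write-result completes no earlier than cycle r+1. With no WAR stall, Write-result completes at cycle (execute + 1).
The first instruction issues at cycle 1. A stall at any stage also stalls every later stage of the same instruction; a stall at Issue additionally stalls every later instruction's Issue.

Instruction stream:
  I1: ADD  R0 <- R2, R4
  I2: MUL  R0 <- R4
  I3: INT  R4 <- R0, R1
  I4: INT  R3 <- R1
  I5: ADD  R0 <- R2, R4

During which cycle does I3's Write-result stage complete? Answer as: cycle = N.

I1  is:1  ro:2  ex:4  wr:5
I2  is:6  ro:7  ex:11  wr:12  — WAW R0: wait I1 write@5
I3  is:7  ro:13  ex:14  wr:15  — RAW R0: wait I2 write@12
I4  is:16  ro:17  ex:18  wr:19  — struct: INT busy until I3 writes@15
I5  is:17  ro:18  ex:20  wr:21

cycle = 15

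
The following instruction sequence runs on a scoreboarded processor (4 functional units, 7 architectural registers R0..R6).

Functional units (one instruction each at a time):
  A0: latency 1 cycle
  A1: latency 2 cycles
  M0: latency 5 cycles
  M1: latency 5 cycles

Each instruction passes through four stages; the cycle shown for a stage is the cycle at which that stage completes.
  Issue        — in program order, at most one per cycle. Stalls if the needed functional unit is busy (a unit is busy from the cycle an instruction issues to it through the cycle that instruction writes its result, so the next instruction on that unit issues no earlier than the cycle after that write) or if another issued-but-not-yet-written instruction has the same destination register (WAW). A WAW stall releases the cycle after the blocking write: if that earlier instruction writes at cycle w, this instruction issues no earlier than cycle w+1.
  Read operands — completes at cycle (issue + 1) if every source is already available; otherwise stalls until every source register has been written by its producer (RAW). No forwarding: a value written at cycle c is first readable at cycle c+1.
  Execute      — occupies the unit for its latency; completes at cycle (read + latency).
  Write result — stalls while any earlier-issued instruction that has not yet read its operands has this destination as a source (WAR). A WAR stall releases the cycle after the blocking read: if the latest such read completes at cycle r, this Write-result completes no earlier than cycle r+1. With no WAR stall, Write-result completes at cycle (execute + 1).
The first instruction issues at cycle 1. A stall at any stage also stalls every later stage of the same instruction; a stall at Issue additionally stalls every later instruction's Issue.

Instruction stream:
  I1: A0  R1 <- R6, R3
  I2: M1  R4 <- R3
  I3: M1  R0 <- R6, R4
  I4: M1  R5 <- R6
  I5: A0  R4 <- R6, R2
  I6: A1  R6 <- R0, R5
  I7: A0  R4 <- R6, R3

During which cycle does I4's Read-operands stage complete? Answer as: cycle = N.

cycle = 19

t=1  I1 issues→A0
t=2  I1 reads | I2 issues→M1
t=3  I1 exec-done | I2 reads
t=4  I1 writes R1
t=8  I2 exec-done
t=9  I2 writes R4
t=10  I3 issues→M1
t=11  I3 reads
t=16  I3 exec-done
t=17  I3 writes R0
t=18  I4 issues→M1
t=19  I4 reads | I5 issues→A0
t=20  I5 reads | I6 issues→A1
t=21  I5 exec-done
t=22  I5 writes R4
t=23  I7 issues→A0
t=24  I4 exec-done
t=25  I4 writes R5
t=26  I6 reads
t=28  I6 exec-done
t=29  I6 writes R6
t=30  I7 reads
t=31  I7 exec-done
t=32  I7 writes R4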